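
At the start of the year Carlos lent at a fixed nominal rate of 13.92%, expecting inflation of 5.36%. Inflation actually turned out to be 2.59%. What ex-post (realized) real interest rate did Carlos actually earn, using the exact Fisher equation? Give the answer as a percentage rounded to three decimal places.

Ex-post: (1 + 0.1392)/(1 + 0.0259) − 1 = 11.0440%
So the realized real rate is 11.044%.

11.044%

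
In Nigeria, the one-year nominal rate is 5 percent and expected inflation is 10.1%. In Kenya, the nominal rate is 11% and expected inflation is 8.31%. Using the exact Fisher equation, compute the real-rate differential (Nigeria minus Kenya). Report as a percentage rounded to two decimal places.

Nigeria: (1 + 0.0500)/(1 + 0.1010) − 1 = -4.6322%
Kenya: (1 + 0.1100)/(1 + 0.0831) − 1 = 2.4836%
Differential = -4.6322% − 2.4836% = -7.1158% → -7.12%.

-7.12%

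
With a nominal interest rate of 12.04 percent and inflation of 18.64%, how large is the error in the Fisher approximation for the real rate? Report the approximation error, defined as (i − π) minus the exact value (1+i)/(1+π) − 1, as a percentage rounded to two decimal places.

-1.04%

Approximate: r ≈ 12.040% − 18.640% = -6.6000%
Exact: (1 + 0.1204)/(1 + 0.1864) − 1 = -5.5630%
Error = -6.6000% − (-5.5630%) = -1.0370% → -1.04%.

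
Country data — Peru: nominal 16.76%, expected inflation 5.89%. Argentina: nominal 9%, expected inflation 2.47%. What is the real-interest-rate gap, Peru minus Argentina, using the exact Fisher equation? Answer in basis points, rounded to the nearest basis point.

Peru: (1 + 0.1676)/(1 + 0.0589) − 1 = 10.2654%
Argentina: (1 + 0.0900)/(1 + 0.0247) − 1 = 6.3726%
Differential = 10.2654% − 6.3726% = 3.8928% → 389 basis points.

389 basis points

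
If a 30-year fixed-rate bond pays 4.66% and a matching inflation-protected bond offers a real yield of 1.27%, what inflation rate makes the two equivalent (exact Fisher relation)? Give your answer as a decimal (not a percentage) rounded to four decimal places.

(1 + π) = (1 + i)/(1 + r) = 1.04660 / 1.01270 = 1.033475
Break-even inflation = 1.033475 − 1 → 0.0335.

0.0335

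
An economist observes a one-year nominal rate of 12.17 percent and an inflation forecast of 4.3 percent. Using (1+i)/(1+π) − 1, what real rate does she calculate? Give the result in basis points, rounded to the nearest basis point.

1 + r = 1.12170 / 1.04300 = 1.075455
r = 1.075455 − 1 = 7.5455%, i.e. 755 basis points.

755 basis points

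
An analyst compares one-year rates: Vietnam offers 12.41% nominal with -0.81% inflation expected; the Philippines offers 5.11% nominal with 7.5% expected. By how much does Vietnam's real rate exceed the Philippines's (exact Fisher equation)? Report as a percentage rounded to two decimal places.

Vietnam: (1 + 0.1241)/(1 − 0.0081) − 1 = 13.3280%
The Philippines: (1 + 0.0511)/(1 + 0.0750) − 1 = -2.2233%
Differential = 13.3280% − (-2.2233%) = 15.5512% → 15.55%.

15.55%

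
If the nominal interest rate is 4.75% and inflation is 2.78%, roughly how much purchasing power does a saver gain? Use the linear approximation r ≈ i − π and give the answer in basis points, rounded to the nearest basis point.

197 basis points

r ≈ i − π = 4.75% − 2.78% = 197 basis points.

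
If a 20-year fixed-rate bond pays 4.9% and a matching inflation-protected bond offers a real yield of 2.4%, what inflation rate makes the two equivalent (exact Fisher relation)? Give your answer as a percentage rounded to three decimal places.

2.441%

(1 + π) = (1 + i)/(1 + r) = 1.04900 / 1.02400 = 1.024414
Break-even inflation = 1.024414 − 1 → 2.441%.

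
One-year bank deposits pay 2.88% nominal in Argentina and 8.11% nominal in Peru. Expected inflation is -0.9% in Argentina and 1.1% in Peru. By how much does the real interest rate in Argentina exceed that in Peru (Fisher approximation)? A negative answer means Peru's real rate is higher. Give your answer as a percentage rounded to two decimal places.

Argentina: 2.88% − (-0.9%) = 3.780%
Peru: 8.11% − 1.1% = 7.010%
Differential = -3.230% → -3.23%.

-3.23%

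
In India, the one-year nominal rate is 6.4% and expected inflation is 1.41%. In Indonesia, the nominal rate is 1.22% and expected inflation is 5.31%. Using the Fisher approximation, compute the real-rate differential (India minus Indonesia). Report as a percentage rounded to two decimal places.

India: 6.4% − 1.41% = 4.990%
Indonesia: 1.22% − 5.31% = -4.090%
Differential = 9.080% → 9.08%.

9.08%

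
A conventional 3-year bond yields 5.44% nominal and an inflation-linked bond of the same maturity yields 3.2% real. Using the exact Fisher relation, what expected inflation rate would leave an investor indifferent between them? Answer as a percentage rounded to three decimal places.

2.171%

(1 + π) = (1 + i)/(1 + r) = 1.05440 / 1.03200 = 1.0217054
Break-even inflation = 1.0217054 − 1 → 2.171%.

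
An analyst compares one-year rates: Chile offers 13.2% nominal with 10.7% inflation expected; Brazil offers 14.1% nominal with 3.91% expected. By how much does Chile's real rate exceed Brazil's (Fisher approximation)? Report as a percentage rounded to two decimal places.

Chile: 13.2% − 10.7% = 2.500%
Brazil: 14.1% − 3.91% = 10.190%
Differential = -7.690% → -7.69%.

-7.69%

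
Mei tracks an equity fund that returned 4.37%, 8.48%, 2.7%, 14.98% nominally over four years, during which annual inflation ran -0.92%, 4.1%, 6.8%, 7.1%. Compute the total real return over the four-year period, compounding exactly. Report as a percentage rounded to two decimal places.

13.32%

Nominal growth factor = 1.0437 × 1.0848 × 1.0270 × 1.1498 = 1.336959
Price-level growth factor = 0.9908 × 1.0410 × 1.0680 × 1.0710 = 1.179770
Real growth factor = 1.336959 / 1.179770 = 1.133237
Total real return = 1.133237 − 1 → 13.32%.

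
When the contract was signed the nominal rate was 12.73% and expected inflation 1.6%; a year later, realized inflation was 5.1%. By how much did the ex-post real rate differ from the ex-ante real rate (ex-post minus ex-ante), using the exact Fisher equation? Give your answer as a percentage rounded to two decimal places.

Ex-ante: (1 + 0.1273)/(1 + 0.0160) − 1 = 10.95472%
Ex-post: (1 + 0.1273)/(1 + 0.0510) − 1 = 7.25975%
Difference (ex-post − ex-ante) = -3.69497% → -3.69%.

-3.69%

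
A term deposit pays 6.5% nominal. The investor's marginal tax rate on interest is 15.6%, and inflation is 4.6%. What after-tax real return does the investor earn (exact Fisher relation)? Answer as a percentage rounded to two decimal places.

After-tax nominal return = 6.5% × (1 − 0.156) = 5.4860%.
1 + r = 1.05486 / 1.04600 = 1.008470
After-tax real rate = 1.008470 − 1 → 0.85%.

0.85%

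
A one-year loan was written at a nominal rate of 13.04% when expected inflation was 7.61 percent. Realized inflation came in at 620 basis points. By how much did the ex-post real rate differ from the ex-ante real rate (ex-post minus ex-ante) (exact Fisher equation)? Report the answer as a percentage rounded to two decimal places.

1.39%

Ex-ante: (1 + 0.1304)/(1 + 0.0761) − 1 = 5.0460%
Ex-post: (1 + 0.1304)/(1 + 0.0620) − 1 = 6.4407%
Difference (ex-post − ex-ante) = 1.3947% → 1.39%.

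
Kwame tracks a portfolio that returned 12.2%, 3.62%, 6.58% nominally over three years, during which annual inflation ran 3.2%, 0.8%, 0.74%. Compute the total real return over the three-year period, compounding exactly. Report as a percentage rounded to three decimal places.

Nominal growth factor = 1.1220 × 1.0362 × 1.0658 = 1.2391166
Price-level growth factor = 1.0320 × 1.0080 × 1.0074 = 1.0479539
Real growth factor = 1.2391166 / 1.0479539 = 1.1824151
Total real return = 1.1824151 − 1 → 18.242%.

18.242%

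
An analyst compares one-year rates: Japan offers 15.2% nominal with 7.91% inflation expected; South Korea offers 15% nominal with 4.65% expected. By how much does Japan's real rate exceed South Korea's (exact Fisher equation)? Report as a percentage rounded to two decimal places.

Japan: (1 + 0.1520)/(1 + 0.0791) − 1 = 6.7556%
South Korea: (1 + 0.1500)/(1 + 0.0465) − 1 = 9.8901%
Differential = 6.7556% − 9.8901% = -3.1345% → -3.13%.

-3.13%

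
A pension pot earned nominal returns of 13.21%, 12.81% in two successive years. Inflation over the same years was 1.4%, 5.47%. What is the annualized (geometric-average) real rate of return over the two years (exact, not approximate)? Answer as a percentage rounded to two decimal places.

9.28%

Nominal growth factor = 1.1321 × 1.1281 = 1.27712201
Price-level growth factor = 1.0140 × 1.0547 = 1.06946580
Real growth factor = 1.27712201 / 1.06946580 = 1.19416816
Annualized real rate = 1.19416816^(1/2) − 1 = 9.2780% → 9.28%.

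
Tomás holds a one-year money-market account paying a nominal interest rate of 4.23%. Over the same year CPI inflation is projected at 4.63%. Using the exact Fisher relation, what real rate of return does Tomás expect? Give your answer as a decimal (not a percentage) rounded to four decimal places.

1 + r = 1.04230 / 1.04630 = 0.996177
r = 0.996177 − 1 = -0.3823%, i.e. -0.0038.

-0.0038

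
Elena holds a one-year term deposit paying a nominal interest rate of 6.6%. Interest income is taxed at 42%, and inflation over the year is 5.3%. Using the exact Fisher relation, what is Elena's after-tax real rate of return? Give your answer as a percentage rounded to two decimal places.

-1.40%

After-tax nominal return = 6.6% × (1 − 0.42) = 3.8280%.
1 + r = 1.03828 / 1.05300 = 0.986021
After-tax real rate = 0.986021 − 1 → -1.40%.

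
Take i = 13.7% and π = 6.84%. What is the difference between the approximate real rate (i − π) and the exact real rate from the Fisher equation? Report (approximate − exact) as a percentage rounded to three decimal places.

Approximate: r ≈ 13.700% − 6.840% = 6.8600%
Exact: (1 + 0.1370)/(1 + 0.0684) − 1 = 6.4208%
Error = 6.8600% − 6.4208% = 0.4392% → 0.439%.

0.439%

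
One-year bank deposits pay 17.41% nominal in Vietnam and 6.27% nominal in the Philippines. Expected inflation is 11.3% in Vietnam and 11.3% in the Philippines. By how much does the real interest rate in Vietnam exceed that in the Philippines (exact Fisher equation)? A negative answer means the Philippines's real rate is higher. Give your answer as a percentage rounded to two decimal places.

10.01%

Vietnam: (1 + 0.1741)/(1 + 0.1130) − 1 = 5.4897%
The Philippines: (1 + 0.0627)/(1 + 0.1130) − 1 = -4.5193%
Differential = 5.4897% − (-4.5193%) = 10.0090% → 10.01%.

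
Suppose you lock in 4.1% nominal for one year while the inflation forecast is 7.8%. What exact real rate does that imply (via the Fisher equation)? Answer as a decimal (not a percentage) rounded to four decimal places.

1 + r = 1.04100 / 1.07800 = 0.965677
r = 0.965677 − 1 = -3.4323%, i.e. -0.0343.

-0.0343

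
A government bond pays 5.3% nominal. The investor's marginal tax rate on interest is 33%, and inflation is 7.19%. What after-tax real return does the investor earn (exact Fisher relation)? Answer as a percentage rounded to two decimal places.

-3.39%

After-tax nominal return = 5.3% × (1 − 0.33) = 3.5510%.
1 + r = 1.03551 / 1.07190 = 0.966051
After-tax real rate = 0.966051 − 1 → -3.39%.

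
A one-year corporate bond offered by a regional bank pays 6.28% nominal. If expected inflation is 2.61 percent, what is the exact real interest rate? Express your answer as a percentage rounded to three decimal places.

3.577%

By the Fisher identity, 1 + r = (1 + i)/(1 + π).
1 + r = 1.06280 / 1.02610 = 1.035766
r = 1.035766 − 1 = 3.5766%, i.e. 3.577%.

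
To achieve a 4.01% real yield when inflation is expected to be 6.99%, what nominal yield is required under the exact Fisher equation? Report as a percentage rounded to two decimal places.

(1 + i) = (1 + r)(1 + π) = 1.04010 × 1.06990 = 1.11280299
i = 1.11280299 − 1, so the required nominal rate is 11.28%.

11.28%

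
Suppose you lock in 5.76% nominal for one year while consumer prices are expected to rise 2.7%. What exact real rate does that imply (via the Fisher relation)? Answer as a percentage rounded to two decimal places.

2.98%

By the Fisher relation, 1 + r = (1 + i)/(1 + π).
1 + r = 1.05760 / 1.02700 = 1.029796
r = 1.029796 − 1 = 2.9796%, i.e. 2.98%.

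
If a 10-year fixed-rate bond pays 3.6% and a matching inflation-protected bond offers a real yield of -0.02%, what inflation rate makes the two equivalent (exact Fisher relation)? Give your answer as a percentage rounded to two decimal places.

(1 + π) = (1 + i)/(1 + r) = 1.03600 / 0.99980 = 1.036207
Break-even inflation = 1.036207 − 1 → 3.62%.

3.62%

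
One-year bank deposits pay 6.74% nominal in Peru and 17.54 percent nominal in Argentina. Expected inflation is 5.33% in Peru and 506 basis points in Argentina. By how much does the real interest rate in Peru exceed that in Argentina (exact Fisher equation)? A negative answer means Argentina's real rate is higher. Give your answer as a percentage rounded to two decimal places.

-10.54%

Peru: (1 + 0.0674)/(1 + 0.0533) − 1 = 1.3386%
Argentina: (1 + 0.1754)/(1 + 0.0506) − 1 = 11.8789%
Differential = 1.3386% − 11.8789% = -10.5403% → -10.54%.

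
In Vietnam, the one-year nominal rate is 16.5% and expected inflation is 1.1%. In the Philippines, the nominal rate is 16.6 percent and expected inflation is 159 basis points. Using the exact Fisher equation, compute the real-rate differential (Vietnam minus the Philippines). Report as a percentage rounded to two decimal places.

0.46%

Vietnam: (1 + 0.1650)/(1 + 0.0110) − 1 = 15.2324%
The Philippines: (1 + 0.1660)/(1 + 0.0159) − 1 = 14.7751%
Differential = 15.2324% − 14.7751% = 0.4574% → 0.46%.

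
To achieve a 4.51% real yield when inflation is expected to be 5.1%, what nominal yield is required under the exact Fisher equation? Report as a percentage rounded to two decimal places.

9.84%

(1 + i) = (1 + r)(1 + π) = 1.04510 × 1.05100 = 1.0984001
i = 1.0984001 − 1, so the required nominal rate is 9.84%.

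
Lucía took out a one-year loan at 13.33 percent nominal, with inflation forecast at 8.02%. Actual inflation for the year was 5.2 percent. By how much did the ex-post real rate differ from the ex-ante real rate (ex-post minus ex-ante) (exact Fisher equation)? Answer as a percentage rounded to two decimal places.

Ex-ante: (1 + 0.1333)/(1 + 0.0802) − 1 = 4.9158%
Ex-post: (1 + 0.1333)/(1 + 0.0520) − 1 = 7.7281%
Difference (ex-post − ex-ante) = 2.8124% → 2.81%.

2.81%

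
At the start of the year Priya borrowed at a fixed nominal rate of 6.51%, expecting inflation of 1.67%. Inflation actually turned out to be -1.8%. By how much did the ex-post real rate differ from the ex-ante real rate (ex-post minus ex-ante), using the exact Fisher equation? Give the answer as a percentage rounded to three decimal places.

3.702%

Ex-ante: (1 + 0.0651)/(1 + 0.0167) − 1 = 4.7605%
Ex-post: (1 + 0.0651)/(1 − 0.0180) − 1 = 8.4623%
Difference (ex-post − ex-ante) = 3.7018% → 3.702%.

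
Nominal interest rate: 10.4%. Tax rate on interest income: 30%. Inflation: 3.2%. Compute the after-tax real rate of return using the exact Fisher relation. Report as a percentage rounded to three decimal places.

After-tax nominal return = 10.4% × (1 − 0.3) = 7.2800%.
1 + r = 1.07280 / 1.03200 = 1.0395349
After-tax real rate = 1.0395349 − 1 → 3.953%.

3.953%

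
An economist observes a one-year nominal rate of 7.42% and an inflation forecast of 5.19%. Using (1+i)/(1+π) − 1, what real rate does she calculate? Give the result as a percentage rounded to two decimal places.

1 + r = 1.07420 / 1.05190 = 1.021200
r = 1.021200 − 1 = 2.1200%, i.e. 2.12%.

2.12%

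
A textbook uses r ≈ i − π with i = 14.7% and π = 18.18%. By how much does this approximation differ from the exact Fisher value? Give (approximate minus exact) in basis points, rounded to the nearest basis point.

Approximate: r ≈ 14.700% − 18.180% = -3.4800%
Exact: (1 + 0.1470)/(1 + 0.1818) − 1 = -2.9447%
Error = -3.4800% − (-2.9447%) = -0.5353% → -54 basis points.

-54 basis points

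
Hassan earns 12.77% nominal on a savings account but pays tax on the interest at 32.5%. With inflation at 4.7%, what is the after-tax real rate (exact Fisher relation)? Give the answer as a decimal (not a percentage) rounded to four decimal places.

After-tax nominal return = 12.77% × (1 − 0.325) = 8.61975%.
1 + r = 1.0861975 / 1.04700 = 1.037438
After-tax real rate = 1.037438 − 1 → 0.0374.

0.0374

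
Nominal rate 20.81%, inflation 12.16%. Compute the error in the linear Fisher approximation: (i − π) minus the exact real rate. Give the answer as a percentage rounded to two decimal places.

0.94%

Approximate: r ≈ 20.810% − 12.160% = 8.6500%
Exact: (1 + 0.2081)/(1 + 0.1216) − 1 = 7.7122%
Error = 8.6500% − 7.7122% = 0.9378% → 0.94%.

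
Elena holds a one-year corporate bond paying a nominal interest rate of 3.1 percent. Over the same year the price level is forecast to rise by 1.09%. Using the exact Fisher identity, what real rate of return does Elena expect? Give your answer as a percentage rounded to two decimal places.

1.99%

By the Fisher identity, 1 + r = (1 + i)/(1 + π).
1 + r = 1.03100 / 1.01090 = 1.019883
r = 1.019883 − 1 = 1.9883%, i.e. 1.99%.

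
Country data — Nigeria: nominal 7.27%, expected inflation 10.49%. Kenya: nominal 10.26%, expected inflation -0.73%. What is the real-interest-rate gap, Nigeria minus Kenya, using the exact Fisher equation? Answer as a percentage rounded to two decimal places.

Nigeria: (1 + 0.0727)/(1 + 0.1049) − 1 = -2.9143%
Kenya: (1 + 0.1026)/(1 − 0.0073) − 1 = 11.0708%
Differential = -2.9143% − 11.0708% = -13.9851% → -13.99%.

-13.99%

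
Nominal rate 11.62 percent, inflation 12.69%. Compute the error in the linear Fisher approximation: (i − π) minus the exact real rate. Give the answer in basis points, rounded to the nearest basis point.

-12 basis points

Approximate: r ≈ 11.620% − 12.690% = -1.0700%
Exact: (1 + 0.1162)/(1 + 0.1269) − 1 = -0.9495%
Error = -1.0700% − (-0.9495%) = -0.1205% → -12 basis points.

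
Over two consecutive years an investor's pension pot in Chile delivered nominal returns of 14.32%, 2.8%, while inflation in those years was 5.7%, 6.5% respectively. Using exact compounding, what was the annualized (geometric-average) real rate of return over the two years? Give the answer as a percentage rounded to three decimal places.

2.175%

Compound the nominal returns: 1.1432 × 1.0280 = 1.17520960.
Compound inflation: 1.0570 × 1.0650 = 1.12570500.
Deflate: 1.17520960 / 1.12570500 = 1.04397653.
Annualized real rate = 1.04397653^(1/2) − 1 = 2.1752% → 2.175%.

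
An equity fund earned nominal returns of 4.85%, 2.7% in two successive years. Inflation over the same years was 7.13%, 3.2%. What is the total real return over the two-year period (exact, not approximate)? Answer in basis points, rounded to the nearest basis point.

-260 basis points

Compound the nominal returns: 1.0485 × 1.0270 = 1.076810.
Compound inflation: 1.0713 × 1.0320 = 1.105582.
Deflate: 1.076810 / 1.105582 = 0.973976.
Total real return = 0.973976 − 1 → -260 basis points.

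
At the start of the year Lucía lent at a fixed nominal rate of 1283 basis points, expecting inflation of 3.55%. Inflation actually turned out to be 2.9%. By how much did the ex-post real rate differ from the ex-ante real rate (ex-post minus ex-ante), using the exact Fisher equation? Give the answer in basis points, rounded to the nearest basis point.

69 basis points

Ex-ante: (1 + 0.1283)/(1 + 0.0355) − 1 = 8.9619%
Ex-post: (1 + 0.1283)/(1 + 0.0290) − 1 = 9.6501%
Difference (ex-post − ex-ante) = 0.6883% → 69 basis points.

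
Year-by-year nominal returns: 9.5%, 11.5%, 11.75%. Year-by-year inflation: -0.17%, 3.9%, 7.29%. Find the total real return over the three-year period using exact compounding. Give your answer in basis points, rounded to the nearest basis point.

Compound the nominal returns: 1.0950 × 1.1150 × 1.1175 = 1.364384.
Compound inflation: 0.9983 × 1.0390 × 1.0729 = 1.112848.
Deflate: 1.364384 / 1.112848 = 1.226029.
Total real return = 1.226029 − 1 → 2260 basis points.

2260 basis points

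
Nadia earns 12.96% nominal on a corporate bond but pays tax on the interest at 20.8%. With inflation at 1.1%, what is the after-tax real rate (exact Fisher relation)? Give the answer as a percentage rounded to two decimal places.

After-tax nominal return = 12.96% × (1 − 0.208) = 10.26432%.
1 + r = 1.1026432 / 1.01100 = 1.090646
After-tax real rate = 1.090646 − 1 → 9.06%.

9.06%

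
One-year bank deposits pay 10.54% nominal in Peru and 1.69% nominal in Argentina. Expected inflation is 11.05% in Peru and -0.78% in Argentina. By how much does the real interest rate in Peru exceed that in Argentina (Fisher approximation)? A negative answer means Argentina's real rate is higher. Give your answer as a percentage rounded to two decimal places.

-2.98%

Peru: 10.54% − 11.05% = -0.510%
Argentina: 1.69% − (-0.78%) = 2.470%
Differential = -2.980% → -2.98%.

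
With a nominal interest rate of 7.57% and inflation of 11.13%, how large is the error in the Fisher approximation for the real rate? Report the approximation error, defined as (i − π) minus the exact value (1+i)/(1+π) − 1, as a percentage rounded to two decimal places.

-0.36%

Approximate: r ≈ 7.570% − 11.130% = -3.5600%
Exact: (1 + 0.0757)/(1 + 0.1113) − 1 = -3.2035%
Error = -3.5600% − (-3.2035%) = -0.3565% → -0.36%.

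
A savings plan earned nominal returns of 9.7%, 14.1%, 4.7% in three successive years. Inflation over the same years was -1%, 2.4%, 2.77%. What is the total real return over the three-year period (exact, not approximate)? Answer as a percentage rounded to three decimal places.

25.787%

Compound the nominal returns: 1.0970 × 1.1410 × 1.0470 = 1.3105058.
Compound inflation: 0.9900 × 1.0240 × 1.0277 = 1.0418412.
Deflate: 1.3105058 / 1.0418412 = 1.2578749.
Total real return = 1.2578749 − 1 → 25.787%.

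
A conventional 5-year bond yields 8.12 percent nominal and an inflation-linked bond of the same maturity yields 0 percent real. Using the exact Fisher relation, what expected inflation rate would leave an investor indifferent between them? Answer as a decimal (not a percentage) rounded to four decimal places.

(1 + π) = (1 + i)/(1 + r) = 1.08120 / 1.00000 = 1.081200
Break-even inflation = 1.081200 − 1 → 0.0812.

0.0812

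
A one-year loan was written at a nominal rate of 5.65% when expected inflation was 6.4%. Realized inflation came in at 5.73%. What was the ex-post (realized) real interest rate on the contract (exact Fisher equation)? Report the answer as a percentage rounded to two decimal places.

Ex-post: (1 + 0.0565)/(1 + 0.0573) − 1 = -0.0757%
So the realized real rate is -0.08%.

-0.08%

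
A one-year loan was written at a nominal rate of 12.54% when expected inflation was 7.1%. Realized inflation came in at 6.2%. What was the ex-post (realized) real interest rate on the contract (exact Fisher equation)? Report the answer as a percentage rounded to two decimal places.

5.97%

Ex-post: (1 + 0.1254)/(1 + 0.0620) − 1 = 5.9699%
So the realized real rate is 5.97%.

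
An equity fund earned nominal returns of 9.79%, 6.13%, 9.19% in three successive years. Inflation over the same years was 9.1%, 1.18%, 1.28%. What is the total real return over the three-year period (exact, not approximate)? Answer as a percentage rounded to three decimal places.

13.800%

Nominal growth factor = 1.0979 × 1.0613 × 1.0919 = 1.272283
Price-level growth factor = 1.0910 × 1.0118 × 1.0128 = 1.118003
Real growth factor = 1.272283 / 1.118003 = 1.137996
Total real return = 1.137996 − 1 → 13.800%.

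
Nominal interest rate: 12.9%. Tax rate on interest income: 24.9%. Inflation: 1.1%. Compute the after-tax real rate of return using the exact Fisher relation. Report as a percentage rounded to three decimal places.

8.494%

After-tax nominal return = 12.9% × (1 − 0.249) = 9.6879%.
1 + r = 1.096879 / 1.01100 = 1.0849446
After-tax real rate = 1.0849446 − 1 → 8.494%.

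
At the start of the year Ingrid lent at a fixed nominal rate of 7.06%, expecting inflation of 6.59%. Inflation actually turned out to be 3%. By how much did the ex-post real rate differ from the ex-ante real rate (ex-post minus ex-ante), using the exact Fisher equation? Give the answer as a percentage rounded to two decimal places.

Ex-ante: (1 + 0.0706)/(1 + 0.0659) − 1 = 0.4409%
Ex-post: (1 + 0.0706)/(1 + 0.0300) − 1 = 3.9417%
Difference (ex-post − ex-ante) = 3.5008% → 3.50%.

3.50%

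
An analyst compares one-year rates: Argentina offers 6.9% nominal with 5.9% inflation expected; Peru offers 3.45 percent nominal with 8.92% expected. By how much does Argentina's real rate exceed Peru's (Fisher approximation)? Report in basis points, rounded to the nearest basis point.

Argentina: 6.9% − 5.9% = 1.000%
Peru: 3.45% − 8.92% = -5.470%
Differential = 6.470% → 647 basis points.

647 basis points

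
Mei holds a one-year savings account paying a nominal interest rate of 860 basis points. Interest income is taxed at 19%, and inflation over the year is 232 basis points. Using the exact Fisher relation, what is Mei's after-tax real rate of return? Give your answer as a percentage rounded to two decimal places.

After-tax nominal return = 8.6% × (1 − 0.19) = 6.9660%.
1 + r = 1.06966 / 1.02320 = 1.045407
After-tax real rate = 1.045407 − 1 → 4.54%.

4.54%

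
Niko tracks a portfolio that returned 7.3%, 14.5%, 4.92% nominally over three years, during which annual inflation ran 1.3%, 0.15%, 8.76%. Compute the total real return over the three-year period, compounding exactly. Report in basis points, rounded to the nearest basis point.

1682 basis points

Compound the nominal returns: 1.0730 × 1.1450 × 1.0492 = 1.289031.
Compound inflation: 1.0130 × 1.0015 × 1.0876 = 1.103391.
Deflate: 1.289031 / 1.103391 = 1.168245.
Total real return = 1.168245 − 1 → 1682 basis points.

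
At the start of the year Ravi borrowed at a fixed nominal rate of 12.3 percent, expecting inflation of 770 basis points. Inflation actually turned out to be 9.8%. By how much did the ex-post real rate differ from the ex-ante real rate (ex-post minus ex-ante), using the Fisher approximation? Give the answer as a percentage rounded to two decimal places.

-2.10%

Ex-ante: 12.3% − 7.7% = 4.600%
Ex-post: 12.3% − 9.8% = 2.500%
Difference (ex-post − ex-ante) = -2.1000% → -2.10%.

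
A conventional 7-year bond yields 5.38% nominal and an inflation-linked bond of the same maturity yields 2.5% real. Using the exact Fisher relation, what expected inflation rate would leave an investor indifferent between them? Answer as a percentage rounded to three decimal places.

2.810%

(1 + π) = (1 + i)/(1 + r) = 1.05380 / 1.02500 = 1.028098
Break-even inflation = 1.028098 − 1 → 2.810%.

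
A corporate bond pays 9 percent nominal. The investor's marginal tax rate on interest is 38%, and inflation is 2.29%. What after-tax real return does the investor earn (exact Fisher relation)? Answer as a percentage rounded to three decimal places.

After-tax nominal return = 9% × (1 − 0.38) = 5.5800%.
1 + r = 1.05580 / 1.02290 = 1.032163
After-tax real rate = 1.032163 − 1 → 3.216%.

3.216%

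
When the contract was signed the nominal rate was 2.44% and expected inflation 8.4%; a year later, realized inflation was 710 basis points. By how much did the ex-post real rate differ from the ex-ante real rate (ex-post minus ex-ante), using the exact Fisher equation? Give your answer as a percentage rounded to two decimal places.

Ex-ante: (1 + 0.0244)/(1 + 0.0840) − 1 = -5.4982%
Ex-post: (1 + 0.0244)/(1 + 0.0710) − 1 = -4.3511%
Difference (ex-post − ex-ante) = 1.1471% → 1.15%.

1.15%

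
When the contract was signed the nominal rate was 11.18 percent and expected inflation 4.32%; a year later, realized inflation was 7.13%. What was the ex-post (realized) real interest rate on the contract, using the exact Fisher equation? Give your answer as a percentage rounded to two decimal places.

3.78%

Ex-post: (1 + 0.1118)/(1 + 0.0713) − 1 = 3.7805%
So the realized real rate is 3.78%.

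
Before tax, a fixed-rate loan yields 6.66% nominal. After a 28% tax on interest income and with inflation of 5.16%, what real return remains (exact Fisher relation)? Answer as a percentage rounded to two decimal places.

-0.35%

After-tax nominal return = 6.66% × (1 − 0.28) = 4.7952%.
1 + r = 1.047952 / 1.05160 = 0.996531
After-tax real rate = 0.996531 − 1 → -0.35%.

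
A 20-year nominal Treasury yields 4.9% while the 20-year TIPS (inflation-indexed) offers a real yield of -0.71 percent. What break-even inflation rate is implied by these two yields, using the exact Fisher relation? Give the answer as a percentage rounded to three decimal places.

5.650%

(1 + π) = (1 + i)/(1 + r) = 1.04900 / 0.99290 = 1.056501
Break-even inflation = 1.056501 − 1 → 5.650%.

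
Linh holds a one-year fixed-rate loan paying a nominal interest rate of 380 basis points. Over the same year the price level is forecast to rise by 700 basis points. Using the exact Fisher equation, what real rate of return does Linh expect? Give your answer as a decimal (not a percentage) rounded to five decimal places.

By the Fisher equation, 1 + r = (1 + i)/(1 + π).
1 + r = 1.03800 / 1.07000 = 0.970093
r = 0.970093 − 1 = -2.9907%, i.e. -0.02991.

-0.02991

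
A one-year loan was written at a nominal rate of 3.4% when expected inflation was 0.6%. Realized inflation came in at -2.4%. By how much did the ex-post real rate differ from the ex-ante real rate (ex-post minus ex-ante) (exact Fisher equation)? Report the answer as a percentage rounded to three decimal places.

3.159%

Ex-ante: (1 + 0.0340)/(1 + 0.0060) − 1 = 2.7833%
Ex-post: (1 + 0.0340)/(1 − 0.0240) − 1 = 5.9426%
Difference (ex-post − ex-ante) = 3.1593% → 3.159%.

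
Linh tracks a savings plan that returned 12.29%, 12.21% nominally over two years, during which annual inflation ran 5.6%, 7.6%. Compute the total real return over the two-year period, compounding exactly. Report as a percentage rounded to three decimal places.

Nominal growth factor = 1.1229 × 1.1221 = 1.260006
Price-level growth factor = 1.0560 × 1.0760 = 1.136256
Real growth factor = 1.260006 / 1.136256 = 1.108910
Total real return = 1.108910 − 1 → 10.891%.

10.891%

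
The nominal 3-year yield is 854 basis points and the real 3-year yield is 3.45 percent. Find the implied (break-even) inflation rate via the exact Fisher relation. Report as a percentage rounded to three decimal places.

4.920%

(1 + π) = (1 + i)/(1 + r) = 1.08540 / 1.03450 = 1.049203
Break-even inflation = 1.049203 − 1 → 4.920%.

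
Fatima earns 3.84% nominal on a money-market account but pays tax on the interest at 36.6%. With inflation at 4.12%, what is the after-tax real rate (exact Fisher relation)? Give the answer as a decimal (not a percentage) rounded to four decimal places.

-0.0162

After-tax nominal return = 3.84% × (1 − 0.366) = 2.43456%.
1 + r = 1.0243456 / 1.04120 = 0.983813
After-tax real rate = 0.983813 − 1 → -0.0162.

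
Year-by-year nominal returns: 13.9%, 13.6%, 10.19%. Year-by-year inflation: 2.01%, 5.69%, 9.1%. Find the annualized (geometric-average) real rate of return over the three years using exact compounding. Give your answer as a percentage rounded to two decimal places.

Nominal growth factor = 1.1390 × 1.1360 × 1.1019 = 1.42575282
Price-level growth factor = 1.0201 × 1.0569 × 1.0910 = 1.17625477
Real growth factor = 1.42575282 / 1.17625477 = 1.21211226
Annualized real rate = 1.21211226^(1/3) − 1 = 6.6222% → 6.62%.

6.62%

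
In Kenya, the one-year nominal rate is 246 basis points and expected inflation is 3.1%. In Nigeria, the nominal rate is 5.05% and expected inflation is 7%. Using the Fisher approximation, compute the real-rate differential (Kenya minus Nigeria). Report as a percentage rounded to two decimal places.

Kenya: 2.46% − 3.1% = -0.640%
Nigeria: 5.05% − 7% = -1.950%
Differential = 1.310% → 1.31%.

1.31%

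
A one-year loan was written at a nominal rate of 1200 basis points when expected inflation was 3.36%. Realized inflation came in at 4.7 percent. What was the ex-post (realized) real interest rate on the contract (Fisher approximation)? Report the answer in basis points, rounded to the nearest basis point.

Ex-post: 12% − 4.7% = 7.300%
So the realized real rate is 730 basis points.

730 basis points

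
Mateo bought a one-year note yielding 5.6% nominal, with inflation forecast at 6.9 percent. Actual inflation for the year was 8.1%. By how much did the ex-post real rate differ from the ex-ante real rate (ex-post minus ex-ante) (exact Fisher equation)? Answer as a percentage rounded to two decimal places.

Ex-ante: (1 + 0.0560)/(1 + 0.0690) − 1 = -1.2161%
Ex-post: (1 + 0.0560)/(1 + 0.0810) − 1 = -2.3127%
Difference (ex-post − ex-ante) = -1.0966% → -1.10%.

-1.10%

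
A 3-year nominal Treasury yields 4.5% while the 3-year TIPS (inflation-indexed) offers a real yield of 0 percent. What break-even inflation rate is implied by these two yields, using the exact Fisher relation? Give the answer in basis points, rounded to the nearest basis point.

450 basis points

(1 + π) = (1 + i)/(1 + r) = 1.04500 / 1.00000 = 1.045000
Break-even inflation = 1.045000 − 1 → 450 basis points.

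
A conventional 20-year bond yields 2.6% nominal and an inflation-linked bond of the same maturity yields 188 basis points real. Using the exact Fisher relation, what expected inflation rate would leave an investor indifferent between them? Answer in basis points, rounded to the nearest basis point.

(1 + π) = (1 + i)/(1 + r) = 1.02600 / 1.01880 = 1.007067
Break-even inflation = 1.007067 − 1 → 71 basis points.

71 basis points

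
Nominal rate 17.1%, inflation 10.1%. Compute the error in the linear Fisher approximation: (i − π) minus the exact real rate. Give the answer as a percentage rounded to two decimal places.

Approximate: r ≈ 17.100% − 10.100% = 7.0000%
Exact: (1 + 0.1710)/(1 + 0.1010) − 1 = 6.3579%
Error = 7.0000% − 6.3579% = 0.6421% → 0.64%.

0.64%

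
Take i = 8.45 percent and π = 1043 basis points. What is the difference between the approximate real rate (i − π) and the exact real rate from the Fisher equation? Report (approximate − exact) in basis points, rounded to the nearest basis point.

-19 basis points

Approximate: r ≈ 8.450% − 10.430% = -1.9800%
Exact: (1 + 0.0845)/(1 + 0.1043) − 1 = -1.7930%
Error = -1.9800% − (-1.7930%) = -0.1870% → -19 basis points.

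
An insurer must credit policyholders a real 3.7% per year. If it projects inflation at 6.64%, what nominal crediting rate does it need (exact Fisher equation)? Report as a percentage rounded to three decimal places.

(1 + i) = (1 + r)(1 + π) = 1.03700 × 1.06640 = 1.1058568
i = 1.1058568 − 1, so the required nominal rate is 10.586%.

10.586%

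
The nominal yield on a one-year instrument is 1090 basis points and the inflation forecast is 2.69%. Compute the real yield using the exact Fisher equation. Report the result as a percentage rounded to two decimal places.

7.99%

1 + r = 1.10900 / 1.02690 = 1.079949
r = 1.079949 − 1 = 7.9949%, i.e. 7.99%.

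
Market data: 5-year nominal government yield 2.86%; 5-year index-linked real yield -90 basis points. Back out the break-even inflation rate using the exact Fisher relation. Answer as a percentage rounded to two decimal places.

3.79%

(1 + π) = (1 + i)/(1 + r) = 1.02860 / 0.99100 = 1.037941
Break-even inflation = 1.037941 − 1 → 3.79%.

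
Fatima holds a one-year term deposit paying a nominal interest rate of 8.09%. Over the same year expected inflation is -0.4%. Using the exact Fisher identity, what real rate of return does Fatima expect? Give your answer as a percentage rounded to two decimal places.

By the Fisher identity, 1 + r = (1 + i)/(1 + π).
1 + r = 1.08090 / 0.99600 = 1.085241
r = 1.085241 − 1 = 8.5241%, i.e. 8.52%.

8.52%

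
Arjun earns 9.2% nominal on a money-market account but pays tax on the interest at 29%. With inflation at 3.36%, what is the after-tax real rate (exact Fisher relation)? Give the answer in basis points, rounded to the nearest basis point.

307 basis points

After-tax nominal return = 9.2% × (1 − 0.29) = 6.5320%.
1 + r = 1.06532 / 1.03360 = 1.030689
After-tax real rate = 1.030689 − 1 → 307 basis points.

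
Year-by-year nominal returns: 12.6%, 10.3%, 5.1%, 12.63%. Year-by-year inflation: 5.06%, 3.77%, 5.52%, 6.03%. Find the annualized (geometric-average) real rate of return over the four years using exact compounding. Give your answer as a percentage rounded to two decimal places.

4.78%

Nominal growth factor = 1.1260 × 1.1030 × 1.0510 × 1.1263 = 1.47018065
Price-level growth factor = 1.0506 × 1.0377 × 1.0552 × 1.0603 = 1.21975542
Real growth factor = 1.47018065 / 1.21975542 = 1.20530774
Annualized real rate = 1.20530774^(1/4) − 1 = 4.7791% → 4.78%.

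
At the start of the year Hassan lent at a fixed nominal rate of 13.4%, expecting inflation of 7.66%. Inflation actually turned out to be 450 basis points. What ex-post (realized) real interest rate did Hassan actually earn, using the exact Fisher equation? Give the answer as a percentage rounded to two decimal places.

8.52%

Ex-post: (1 + 0.1340)/(1 + 0.0450) − 1 = 8.5167%
So the realized real rate is 8.52%.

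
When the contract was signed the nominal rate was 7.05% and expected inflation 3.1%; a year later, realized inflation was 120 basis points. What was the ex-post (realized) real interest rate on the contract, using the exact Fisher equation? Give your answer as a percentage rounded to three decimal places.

Ex-post: (1 + 0.0705)/(1 + 0.0120) − 1 = 5.7806%
So the realized real rate is 5.781%.

5.781%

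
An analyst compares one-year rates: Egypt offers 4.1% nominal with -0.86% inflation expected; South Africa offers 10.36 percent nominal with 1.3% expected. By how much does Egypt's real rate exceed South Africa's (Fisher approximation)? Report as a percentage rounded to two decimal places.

Egypt: 4.1% − (-0.86%) = 4.960%
South Africa: 10.36% − 1.3% = 9.060%
Differential = -4.100% → -4.10%.

-4.10%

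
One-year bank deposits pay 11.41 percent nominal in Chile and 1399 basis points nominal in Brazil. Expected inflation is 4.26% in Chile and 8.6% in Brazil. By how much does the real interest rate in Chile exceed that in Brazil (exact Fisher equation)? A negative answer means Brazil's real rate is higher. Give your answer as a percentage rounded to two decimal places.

1.89%

Chile: (1 + 0.1141)/(1 + 0.0426) − 1 = 6.8579%
Brazil: (1 + 0.1399)/(1 + 0.0860) − 1 = 4.9632%
Differential = 6.8579% − 4.9632% = 1.8947% → 1.89%.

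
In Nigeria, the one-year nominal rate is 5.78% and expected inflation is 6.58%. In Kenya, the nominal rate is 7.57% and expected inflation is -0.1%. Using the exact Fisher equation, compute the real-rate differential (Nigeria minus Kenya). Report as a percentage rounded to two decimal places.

-8.43%

Nigeria: (1 + 0.0578)/(1 + 0.0658) − 1 = -0.7506%
Kenya: (1 + 0.0757)/(1 − 0.0010) − 1 = 7.6777%
Differential = -0.7506% − 7.6777% = -8.4283% → -8.43%.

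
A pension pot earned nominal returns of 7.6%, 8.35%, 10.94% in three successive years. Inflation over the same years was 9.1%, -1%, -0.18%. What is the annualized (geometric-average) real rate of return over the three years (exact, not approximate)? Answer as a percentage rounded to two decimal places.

6.26%

Compound the nominal returns: 1.0760 × 1.0835 × 1.1094 = 1.29338955.
Compound inflation: 1.0910 × 0.9900 × 0.9982 = 1.07814584.
Deflate: 1.29338955 / 1.07814584 = 1.19964249.
Annualized real rate = 1.19964249^(1/3) − 1 = 6.2553% → 6.26%.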